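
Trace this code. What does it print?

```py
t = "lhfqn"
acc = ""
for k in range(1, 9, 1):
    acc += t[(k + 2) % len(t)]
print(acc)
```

qnlhfqnl

k=1: add t[3]='q' → 'q'
k=2: add t[4]='n' → 'qn'
k=3: add t[0]='l' → 'qnl'
k=4: add t[1]='h' → 'qnlh'
k=5: add t[2]='f' → 'qnlhf'
k=6: add t[3]='q' → 'qnlhfq'
k=7: add t[4]='n' → 'qnlhfqn'
k=8: add t[0]='l' → 'qnlhfqnl'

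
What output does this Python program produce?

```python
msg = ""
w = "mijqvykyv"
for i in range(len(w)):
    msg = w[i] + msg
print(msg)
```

i=0: prepend 'm' → 'm'
i=1: prepend 'i' → 'im'
i=2: prepend 'j' → 'jim'
i=3: prepend 'q' → 'qjim'
i=4: prepend 'v' → 'vqjim'
i=5: prepend 'y' → 'yvqjim'
i=6: prepend 'k' → 'kyvqjim'
i=7: prepend 'y' → 'ykyvqjim'
i=8: prepend 'v' → 'vykyvqjim'

vykyvqjim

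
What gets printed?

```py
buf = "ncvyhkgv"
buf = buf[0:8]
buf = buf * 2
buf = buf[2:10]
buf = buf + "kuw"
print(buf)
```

slice [0:8] → 'ncvyhkgv'
repeat ×2 → 'ncvyhkgvncvyhkgv'
slice [2:10] → 'vyhkgvnc'
+ 'kuw' → 'vyhkgvnckuw'

vyhkgvnckuw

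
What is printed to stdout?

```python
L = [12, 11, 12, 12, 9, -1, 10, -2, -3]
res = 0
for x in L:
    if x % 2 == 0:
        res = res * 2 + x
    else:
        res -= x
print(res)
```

149

x=12: even, res = 0*2+12 = 12
x=11: not even, res = 12-11 = 1
x=12: even, res = 1*2+12 = 14
x=12: even, res = 14*2+12 = 40
x=9: not even, res = 40-9 = 31
x=-1: not even, res = 31-(-1) = 32
x=10: even, res = 32*2+10 = 74
x=-2: even, res = 74*2+(-2) = 146
x=-3: not even, res = 146-(-3) = 149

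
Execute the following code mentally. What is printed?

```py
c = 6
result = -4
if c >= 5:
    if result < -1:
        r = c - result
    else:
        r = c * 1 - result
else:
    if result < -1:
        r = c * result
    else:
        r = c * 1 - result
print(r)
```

c=6, result=-4
c >= 5 is True; result < -1 is True
→ r = c - result = 10

10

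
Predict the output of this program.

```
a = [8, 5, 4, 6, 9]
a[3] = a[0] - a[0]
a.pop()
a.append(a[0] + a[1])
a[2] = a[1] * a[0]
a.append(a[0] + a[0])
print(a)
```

[8, 5, 40, 0, 13, 16]

a[3] = a[0]-a[0] = 8-8 = 0 → [8, 5, 4, 0, 9]
pop() removes 9 → [8, 5, 4, 0]
append a[0]+a[1] = 8+5 = 13 → [8, 5, 4, 0, 13]
a[2] = a[1]*a[0] = 5*8 = 40 → [8, 5, 40, 0, 13]
append a[0]+a[0] = 8+8 = 16 → [8, 5, 40, 0, 13, 16]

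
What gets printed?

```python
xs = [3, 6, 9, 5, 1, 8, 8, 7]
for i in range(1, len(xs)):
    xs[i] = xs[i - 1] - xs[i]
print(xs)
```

[3, -3, -12, -17, -18, -26, -34, -41]

i=1: xs[1] = 3-6 = -3 → [3, -3, 9, 5, 1, 8, 8, 7]
i=2: xs[2] = (-3)-9 = -12 → [3, -3, -12, 5, 1, 8, 8, 7]
i=3: xs[3] = (-12)-5 = -17 → [3, -3, -12, -17, 1, 8, 8, 7]
i=4: xs[4] = (-17)-1 = -18 → [3, -3, -12, -17, -18, 8, 8, 7]
i=5: xs[5] = (-18)-8 = -26 → [3, -3, -12, -17, -18, -26, 8, 7]
i=6: xs[6] = (-26)-8 = -34 → [3, -3, -12, -17, -18, -26, -34, 7]
i=7: xs[7] = (-34)-7 = -41 → [3, -3, -12, -17, -18, -26, -34, -41]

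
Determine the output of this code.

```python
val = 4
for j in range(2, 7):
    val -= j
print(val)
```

-16

j=2: val = 4-2 = 2
j=3: val = 2-3 = -1
j=4: val = (-1)-4 = -5
j=5: val = (-5)-5 = -10
j=6: val = (-10)-6 = -16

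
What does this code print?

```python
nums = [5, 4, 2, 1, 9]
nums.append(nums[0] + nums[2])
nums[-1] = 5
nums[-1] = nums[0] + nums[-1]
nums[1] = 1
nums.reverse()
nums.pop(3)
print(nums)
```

append nums[0]+nums[2] = 5+2 = 7 → [5, 4, 2, 1, 9, 7]
nums[-1] = 5 → [5, 4, 2, 1, 9, 5]
nums[-1] = nums[0]+nums[-1] = 5+5 = 10 → [5, 4, 2, 1, 9, 10]
nums[1] = 1 → [5, 1, 2, 1, 9, 10]
reverse → [10, 9, 1, 2, 1, 5]
pop(3) removes 2 → [10, 9, 1, 1, 5]

[10, 9, 1, 1, 5]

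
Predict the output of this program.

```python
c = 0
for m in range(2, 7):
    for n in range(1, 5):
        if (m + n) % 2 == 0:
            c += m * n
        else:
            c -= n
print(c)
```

80

m=2,n=1: odd sum, c = 0-1 = -1
m=2,n=2: even sum, c = (-1)+4 = 3
m=2,n=3: odd sum, c = 3-3 = 0
m=2,n=4: even sum, c = 0+8 = 8
m=3,n=1: even sum, c = 8+3 = 11
m=3,n=2: odd sum, c = 11-2 = 9
m=3,n=3: even sum, c = 9+9 = 18
m=3,n=4: odd sum, c = 18-4 = 14
m=4,n=1: odd sum, c = 14-1 = 13
m=4,n=2: even sum, c = 13+8 = 21
m=4,n=3: odd sum, c = 21-3 = 18
m=4,n=4: even sum, c = 18+16 = 34
m=5,n=1: even sum, c = 34+5 = 39
m=5,n=2: odd sum, c = 39-2 = 37
m=5,n=3: even sum, c = 37+15 = 52
m=5,n=4: odd sum, c = 52-4 = 48
m=6,n=1: odd sum, c = 48-1 = 47
m=6,n=2: even sum, c = 47+12 = 59
m=6,n=3: odd sum, c = 59-3 = 56
m=6,n=4: even sum, c = 56+24 = 80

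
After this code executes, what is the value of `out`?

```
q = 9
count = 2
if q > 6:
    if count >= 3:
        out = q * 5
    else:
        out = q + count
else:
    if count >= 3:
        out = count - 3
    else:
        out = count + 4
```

11

q=9, count=2
q > 6 is True; count >= 3 is False
→ out = q + count = 11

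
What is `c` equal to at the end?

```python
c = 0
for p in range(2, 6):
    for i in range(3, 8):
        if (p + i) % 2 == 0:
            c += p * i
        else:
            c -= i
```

130

p=2,i=3: odd sum, c = 0-3 = -3
p=2,i=4: even sum, c = (-3)+8 = 5
p=2,i=5: odd sum, c = 5-5 = 0
p=2,i=6: even sum, c = 0+12 = 12
p=2,i=7: odd sum, c = 12-7 = 5
p=3,i=3: even sum, c = 5+9 = 14
p=3,i=4: odd sum, c = 14-4 = 10
p=3,i=5: even sum, c = 10+15 = 25
p=3,i=6: odd sum, c = 25-6 = 19
p=3,i=7: even sum, c = 19+21 = 40
p=4,i=3: odd sum, c = 40-3 = 37
p=4,i=4: even sum, c = 37+16 = 53
p=4,i=5: odd sum, c = 53-5 = 48
p=4,i=6: even sum, c = 48+24 = 72
p=4,i=7: odd sum, c = 72-7 = 65
p=5,i=3: even sum, c = 65+15 = 80
p=5,i=4: odd sum, c = 80-4 = 76
p=5,i=5: even sum, c = 76+25 = 101
p=5,i=6: odd sum, c = 101-6 = 95
p=5,i=7: even sum, c = 95+35 = 130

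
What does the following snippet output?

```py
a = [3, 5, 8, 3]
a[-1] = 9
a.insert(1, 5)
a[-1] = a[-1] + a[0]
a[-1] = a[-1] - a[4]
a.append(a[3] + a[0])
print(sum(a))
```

a[-1] = 9 → [3, 5, 8, 9]
insert 5 at 1 → [3, 5, 5, 8, 9]
a[-1] = a[-1]+a[0] = 9+3 = 12 → [3, 5, 5, 8, 12]
a[-1] = a[-1]-a[4] = 12-12 = 0 → [3, 5, 5, 8, 0]
append a[3]+a[0] = 8+3 = 11 → [3, 5, 5, 8, 0, 11]
sum = 32

32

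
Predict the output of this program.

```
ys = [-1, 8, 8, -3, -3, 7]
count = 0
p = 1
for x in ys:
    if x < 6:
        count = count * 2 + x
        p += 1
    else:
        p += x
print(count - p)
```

-40

x=-1: <6, count = 0*2+(-1) = -1; p=2
x=8: not <6; p=10
x=8: not <6; p=18
x=-3: <6, count = (-1)*2+(-3) = -5; p=19
x=-3: <6, count = (-5)*2+(-3) = -13; p=20
x=7: not <6; p=27
count-p = (-13)-27 = -40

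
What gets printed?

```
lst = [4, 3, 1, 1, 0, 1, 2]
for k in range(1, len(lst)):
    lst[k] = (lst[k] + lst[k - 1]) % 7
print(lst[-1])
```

5

k=1: lst[1] = (3+4)%7 = 0 → [4, 0, 1, 1, 0, 1, 2]
k=2: lst[2] = (1+0)%7 = 1 → [4, 0, 1, 1, 0, 1, 2]
k=3: lst[3] = (1+1)%7 = 2 → [4, 0, 1, 2, 0, 1, 2]
k=4: lst[4] = (0+2)%7 = 2 → [4, 0, 1, 2, 2, 1, 2]
k=5: lst[5] = (1+2)%7 = 3 → [4, 0, 1, 2, 2, 3, 2]
k=6: lst[6] = (2+3)%7 = 5 → [4, 0, 1, 2, 2, 3, 5]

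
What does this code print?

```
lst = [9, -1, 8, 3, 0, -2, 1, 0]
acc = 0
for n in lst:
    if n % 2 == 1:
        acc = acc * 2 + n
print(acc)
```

n=9: odd, acc = 0*2+9 = 9
n=-1: odd, acc = 9*2+(-1) = 17
n=8: not odd
n=3: odd, acc = 17*2+3 = 37
n=0: not odd
n=-2: not odd
n=1: odd, acc = 37*2+1 = 75
n=0: not odd

75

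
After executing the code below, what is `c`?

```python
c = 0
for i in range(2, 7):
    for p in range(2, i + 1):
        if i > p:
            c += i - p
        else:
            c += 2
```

i=2,p=2: not 2>2, c = 0+2 = 2
i=3,p=2: 3>2, c = 2+1 = 3
i=3,p=3: not 3>3, c = 3+2 = 5
i=4,p=2: 4>2, c = 5+2 = 7
i=4,p=3: 4>3, c = 7+1 = 8
i=4,p=4: not 4>4, c = 8+2 = 10
i=5,p=2: 5>2, c = 10+3 = 13
i=5,p=3: 5>3, c = 13+2 = 15
i=5,p=4: 5>4, c = 15+1 = 16
i=5,p=5: not 5>5, c = 16+2 = 18
i=6,p=2: 6>2, c = 18+4 = 22
i=6,p=3: 6>3, c = 22+3 = 25
i=6,p=4: 6>4, c = 25+2 = 27
i=6,p=5: 6>5, c = 27+1 = 28
i=6,p=6: not 6>6, c = 28+2 = 30

30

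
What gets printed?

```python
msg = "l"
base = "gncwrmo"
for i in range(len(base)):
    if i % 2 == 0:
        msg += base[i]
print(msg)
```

i=0: add 'g' → 'lg'
i=1: skip
i=2: add 'c' → 'lgc'
i=3: skip
i=4: add 'r' → 'lgcr'
i=5: skip
i=6: add 'o' → 'lgcro'

lgcro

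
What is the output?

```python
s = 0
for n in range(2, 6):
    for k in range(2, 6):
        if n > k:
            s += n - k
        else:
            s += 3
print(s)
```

n=2,k=2: not 2>2, s = 0+3 = 3
n=2,k=3: not 2>3, s = 3+3 = 6
n=2,k=4: not 2>4, s = 6+3 = 9
n=2,k=5: not 2>5, s = 9+3 = 12
n=3,k=2: 3>2, s = 12+1 = 13
n=3,k=3: not 3>3, s = 13+3 = 16
n=3,k=4: not 3>4, s = 16+3 = 19
n=3,k=5: not 3>5, s = 19+3 = 22
n=4,k=2: 4>2, s = 22+2 = 24
n=4,k=3: 4>3, s = 24+1 = 25
n=4,k=4: not 4>4, s = 25+3 = 28
n=4,k=5: not 4>5, s = 28+3 = 31
n=5,k=2: 5>2, s = 31+3 = 34
n=5,k=3: 5>3, s = 34+2 = 36
n=5,k=4: 5>4, s = 36+1 = 37
n=5,k=5: not 5>5, s = 37+3 = 40

40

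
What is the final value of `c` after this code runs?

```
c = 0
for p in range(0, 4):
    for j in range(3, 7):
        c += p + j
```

96

p=0,j=3: c = 0+3 = 3
p=0,j=4: c = 3+4 = 7
p=0,j=5: c = 7+5 = 12
p=0,j=6: c = 12+6 = 18
p=1,j=3: c = 18+4 = 22
p=1,j=4: c = 22+5 = 27
p=1,j=5: c = 27+6 = 33
p=1,j=6: c = 33+7 = 40
p=2,j=3: c = 40+5 = 45
p=2,j=4: c = 45+6 = 51
p=2,j=5: c = 51+7 = 58
p=2,j=6: c = 58+8 = 66
p=3,j=3: c = 66+6 = 72
p=3,j=4: c = 72+7 = 79
p=3,j=5: c = 79+8 = 87
p=3,j=6: c = 87+9 = 96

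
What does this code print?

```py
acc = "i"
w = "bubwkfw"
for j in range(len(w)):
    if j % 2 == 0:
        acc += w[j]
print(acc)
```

ibbkw

j=0: add 'b' → 'ib'
j=1: skip
j=2: add 'b' → 'ibb'
j=3: skip
j=4: add 'k' → 'ibbk'
j=5: skip
j=6: add 'w' → 'ibbkw'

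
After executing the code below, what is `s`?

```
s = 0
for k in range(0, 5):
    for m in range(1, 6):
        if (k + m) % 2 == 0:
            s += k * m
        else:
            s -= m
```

33

k=0,m=1: odd sum, s = 0-1 = -1
k=0,m=2: even sum, s = (-1)+0 = -1
k=0,m=3: odd sum, s = (-1)-3 = -4
k=0,m=4: even sum, s = (-4)+0 = -4
k=0,m=5: odd sum, s = (-4)-5 = -9
k=1,m=1: even sum, s = (-9)+1 = -8
k=1,m=2: odd sum, s = (-8)-2 = -10
k=1,m=3: even sum, s = (-10)+3 = -7
k=1,m=4: odd sum, s = (-7)-4 = -11
k=1,m=5: even sum, s = (-11)+5 = -6
k=2,m=1: odd sum, s = (-6)-1 = -7
k=2,m=2: even sum, s = (-7)+4 = -3
k=2,m=3: odd sum, s = (-3)-3 = -6
k=2,m=4: even sum, s = (-6)+8 = 2
k=2,m=5: odd sum, s = 2-5 = -3
k=3,m=1: even sum, s = (-3)+3 = 0
k=3,m=2: odd sum, s = 0-2 = -2
k=3,m=3: even sum, s = (-2)+9 = 7
k=3,m=4: odd sum, s = 7-4 = 3
k=3,m=5: even sum, s = 3+15 = 18
k=4,m=1: odd sum, s = 18-1 = 17
k=4,m=2: even sum, s = 17+8 = 25
k=4,m=3: odd sum, s = 25-3 = 22
k=4,m=4: even sum, s = 22+16 = 38
k=4,m=5: odd sum, s = 38-5 = 33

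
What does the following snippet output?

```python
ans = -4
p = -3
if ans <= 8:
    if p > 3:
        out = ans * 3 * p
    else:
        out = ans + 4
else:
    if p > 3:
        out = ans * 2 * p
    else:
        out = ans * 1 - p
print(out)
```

0

ans=-4, p=-3
ans <= 8 is True; p > 3 is False
→ out = ans + 4 = 0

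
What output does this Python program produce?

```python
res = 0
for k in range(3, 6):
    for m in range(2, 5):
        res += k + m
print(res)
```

63

k=3,m=2: res = 0+5 = 5
k=3,m=3: res = 5+6 = 11
k=3,m=4: res = 11+7 = 18
k=4,m=2: res = 18+6 = 24
k=4,m=3: res = 24+7 = 31
k=4,m=4: res = 31+8 = 39
k=5,m=2: res = 39+7 = 46
k=5,m=3: res = 46+8 = 54
k=5,m=4: res = 54+9 = 63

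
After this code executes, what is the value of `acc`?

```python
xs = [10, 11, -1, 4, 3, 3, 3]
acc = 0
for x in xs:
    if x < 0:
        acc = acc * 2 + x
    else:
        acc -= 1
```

x=10: not <0, acc = 0-1 = -1
x=11: not <0, acc = (-1)-1 = -2
x=-1: <0, acc = (-2)*2+(-1) = -5
x=4: not <0, acc = (-5)-1 = -6
x=3: not <0, acc = (-6)-1 = -7
x=3: not <0, acc = (-7)-1 = -8
x=3: not <0, acc = (-8)-1 = -9

-9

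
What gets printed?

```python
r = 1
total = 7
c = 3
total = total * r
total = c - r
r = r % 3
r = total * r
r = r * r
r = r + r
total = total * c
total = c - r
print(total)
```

total = 7*1 = 7
total = 3-1 = 2
r = 1%3 = 1
r = 2*1 = 2
r = 2*2 = 4
r = 4+4 = 8
total = 2*3 = 6
total = 3-8 = -5

-5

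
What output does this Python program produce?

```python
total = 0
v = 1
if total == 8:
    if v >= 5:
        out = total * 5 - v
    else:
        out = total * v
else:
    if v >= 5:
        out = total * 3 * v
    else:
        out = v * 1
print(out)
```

1

total=0, v=1
total == 8 is False; v >= 5 is False
→ out = v * 1 = 1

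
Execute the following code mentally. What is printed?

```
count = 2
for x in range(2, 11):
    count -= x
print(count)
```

-52

x=2: count = 2-2 = 0
x=3: count = 0-3 = -3
x=4: count = (-3)-4 = -7
x=5: count = (-7)-5 = -12
x=6: count = (-12)-6 = -18
x=7: count = (-18)-7 = -25
x=8: count = (-25)-8 = -33
x=9: count = (-33)-9 = -42
x=10: count = (-42)-10 = -52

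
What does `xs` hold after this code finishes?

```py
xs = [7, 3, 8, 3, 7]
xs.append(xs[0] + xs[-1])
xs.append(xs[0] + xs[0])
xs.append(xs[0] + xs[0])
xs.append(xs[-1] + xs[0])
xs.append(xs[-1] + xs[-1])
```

append xs[0]+xs[-1] = 7+7 = 14 → [7, 3, 8, 3, 7, 14]
append xs[0]+xs[0] = 7+7 = 14 → [7, 3, 8, 3, 7, 14, 14]
append xs[0]+xs[0] = 7+7 = 14 → [7, 3, 8, 3, 7, 14, 14, 14]
append xs[-1]+xs[0] = 14+7 = 21 → [7, 3, 8, 3, 7, 14, 14, 14, 21]
append xs[-1]+xs[-1] = 21+21 = 42 → [7, 3, 8, 3, 7, 14, 14, 14, 21, 42]

[7, 3, 8, 3, 7, 14, 14, 14, 21, 42]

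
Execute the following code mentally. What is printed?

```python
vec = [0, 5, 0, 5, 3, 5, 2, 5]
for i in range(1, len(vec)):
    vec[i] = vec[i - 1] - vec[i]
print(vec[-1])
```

-25

i=1: vec[1] = 0-5 = -5 → [0, -5, 0, 5, 3, 5, 2, 5]
i=2: vec[2] = (-5)-0 = -5 → [0, -5, -5, 5, 3, 5, 2, 5]
i=3: vec[3] = (-5)-5 = -10 → [0, -5, -5, -10, 3, 5, 2, 5]
i=4: vec[4] = (-10)-3 = -13 → [0, -5, -5, -10, -13, 5, 2, 5]
i=5: vec[5] = (-13)-5 = -18 → [0, -5, -5, -10, -13, -18, 2, 5]
i=6: vec[6] = (-18)-2 = -20 → [0, -5, -5, -10, -13, -18, -20, 5]
i=7: vec[7] = (-20)-5 = -25 → [0, -5, -5, -10, -13, -18, -20, -25]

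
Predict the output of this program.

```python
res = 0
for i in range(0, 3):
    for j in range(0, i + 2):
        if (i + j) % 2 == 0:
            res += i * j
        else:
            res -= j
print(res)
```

i=0,j=0: even sum, res = 0+0 = 0
i=0,j=1: odd sum, res = 0-1 = -1
i=1,j=0: odd sum, res = (-1)-0 = -1
i=1,j=1: even sum, res = (-1)+1 = 0
i=1,j=2: odd sum, res = 0-2 = -2
i=2,j=0: even sum, res = (-2)+0 = -2
i=2,j=1: odd sum, res = (-2)-1 = -3
i=2,j=2: even sum, res = (-3)+4 = 1
i=2,j=3: odd sum, res = 1-3 = -2

-2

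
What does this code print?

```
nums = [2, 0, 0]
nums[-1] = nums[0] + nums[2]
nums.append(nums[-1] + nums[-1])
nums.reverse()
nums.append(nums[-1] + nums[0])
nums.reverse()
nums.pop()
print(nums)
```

nums[-1] = nums[0]+nums[2] = 2+0 = 2 → [2, 0, 2]
append nums[-1]+nums[-1] = 2+2 = 4 → [2, 0, 2, 4]
reverse → [4, 2, 0, 2]
append nums[-1]+nums[0] = 2+4 = 6 → [4, 2, 0, 2, 6]
reverse → [6, 2, 0, 2, 4]
pop() removes 4 → [6, 2, 0, 2]

[6, 2, 0, 2]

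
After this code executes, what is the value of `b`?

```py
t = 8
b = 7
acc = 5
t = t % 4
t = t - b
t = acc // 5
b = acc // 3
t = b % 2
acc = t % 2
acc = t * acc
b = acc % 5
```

t = 8%4 = 0
t = 0-7 = -7
t = 5//5 = 1
b = 5//3 = 1
t = 1%2 = 1
acc = 1%2 = 1
acc = 1*1 = 1
b = 1%5 = 1

1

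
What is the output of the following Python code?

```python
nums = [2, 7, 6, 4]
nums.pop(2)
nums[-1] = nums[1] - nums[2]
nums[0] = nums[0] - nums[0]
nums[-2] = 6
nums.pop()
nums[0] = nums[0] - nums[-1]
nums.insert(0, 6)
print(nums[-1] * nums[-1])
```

pop(2) removes 6 → [2, 7, 4]
nums[-1] = nums[1]-nums[2] = 7-4 = 3 → [2, 7, 3]
nums[0] = nums[0]-nums[0] = 2-2 = 0 → [0, 7, 3]
nums[-2] = 6 → [0, 6, 3]
pop() removes 3 → [0, 6]
nums[0] = nums[0]-nums[-1] = 0-6 = -6 → [-6, 6]
insert 6 at 0 → [6, -6, 6]
nums[-1]*nums[-1] = 6*6 = 36

36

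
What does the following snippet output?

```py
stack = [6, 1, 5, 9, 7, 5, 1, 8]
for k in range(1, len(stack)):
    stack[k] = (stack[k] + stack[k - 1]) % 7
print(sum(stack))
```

22

k=1: stack[1] = (1+6)%7 = 0 → [6, 0, 5, 9, 7, 5, 1, 8]
k=2: stack[2] = (5+0)%7 = 5 → [6, 0, 5, 9, 7, 5, 1, 8]
k=3: stack[3] = (9+5)%7 = 0 → [6, 0, 5, 0, 7, 5, 1, 8]
k=4: stack[4] = (7+0)%7 = 0 → [6, 0, 5, 0, 0, 5, 1, 8]
k=5: stack[5] = (5+0)%7 = 5 → [6, 0, 5, 0, 0, 5, 1, 8]
k=6: stack[6] = (1+5)%7 = 6 → [6, 0, 5, 0, 0, 5, 6, 8]
k=7: stack[7] = (8+6)%7 = 0 → [6, 0, 5, 0, 0, 5, 6, 0]
sum = 22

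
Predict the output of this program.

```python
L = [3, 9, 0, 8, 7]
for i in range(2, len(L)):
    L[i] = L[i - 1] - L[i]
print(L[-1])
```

i=2: L[2] = 9-0 = 9 → [3, 9, 9, 8, 7]
i=3: L[3] = 9-8 = 1 → [3, 9, 9, 1, 7]
i=4: L[4] = 1-7 = -6 → [3, 9, 9, 1, -6]

-6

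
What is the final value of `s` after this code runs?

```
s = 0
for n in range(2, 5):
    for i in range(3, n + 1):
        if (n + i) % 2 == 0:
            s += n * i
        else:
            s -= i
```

22

n=3,i=3: even sum, s = 0+9 = 9
n=4,i=3: odd sum, s = 9-3 = 6
n=4,i=4: even sum, s = 6+16 = 22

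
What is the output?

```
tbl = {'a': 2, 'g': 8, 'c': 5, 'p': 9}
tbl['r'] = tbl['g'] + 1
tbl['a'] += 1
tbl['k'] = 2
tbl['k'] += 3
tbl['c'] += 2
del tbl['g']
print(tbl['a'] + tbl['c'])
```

tbl['r'] = tbl['g']+1 = 9 → {'a': 2, 'g': 8, 'c': 5, 'p': 9, 'r': 9}
tbl['a'] = 2+1 = 3 → {'a': 3, 'g': 8, 'c': 5, 'p': 9, 'r': 9}
tbl['k'] = 2 → {'a': 3, 'g': 8, 'c': 5, 'p': 9, 'r': 9, 'k': 2}
tbl['k'] = 2+3 = 5 → {'a': 3, 'g': 8, 'c': 5, 'p': 9, 'r': 9, 'k': 5}
tbl['c'] = 5+2 = 7 → {'a': 3, 'g': 8, 'c': 7, 'p': 9, 'r': 9, 'k': 5}
del 'g' → {'a': 3, 'c': 7, 'p': 9, 'r': 9, 'k': 5}
tbl['a']+tbl['c'] = 3+7 = 10

10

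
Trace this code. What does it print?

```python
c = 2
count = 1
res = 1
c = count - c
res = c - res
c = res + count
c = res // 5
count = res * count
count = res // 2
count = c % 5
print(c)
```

c = 1-2 = -1
res = (-1)-1 = -2
c = (-2)+1 = -1
c = (-2)//5 = -1
count = (-2)*1 = -2
count = (-2)//2 = -1
count = (-1)%5 = 4

-1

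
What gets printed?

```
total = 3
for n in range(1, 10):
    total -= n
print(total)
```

-42

n=1: total = 3-1 = 2
n=2: total = 2-2 = 0
n=3: total = 0-3 = -3
n=4: total = (-3)-4 = -7
n=5: total = (-7)-5 = -12
n=6: total = (-12)-6 = -18
n=7: total = (-18)-7 = -25
n=8: total = (-25)-8 = -33
n=9: total = (-33)-9 = -42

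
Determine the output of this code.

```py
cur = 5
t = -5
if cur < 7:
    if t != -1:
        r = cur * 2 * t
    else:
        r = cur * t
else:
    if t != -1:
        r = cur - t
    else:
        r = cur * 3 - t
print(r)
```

cur=5, t=-5
cur < 7 is True; t != -1 is True
→ r = cur * 2 * t = -50

-50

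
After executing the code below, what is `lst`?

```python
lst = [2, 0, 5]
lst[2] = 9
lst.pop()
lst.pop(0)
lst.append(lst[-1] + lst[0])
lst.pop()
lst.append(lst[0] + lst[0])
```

lst[2] = 9 → [2, 0, 9]
pop() removes 9 → [2, 0]
pop(0) removes 2 → [0]
append lst[-1]+lst[0] = 0+0 = 0 → [0, 0]
pop() removes 0 → [0]
append lst[0]+lst[0] = 0+0 = 0 → [0, 0]

[0, 0]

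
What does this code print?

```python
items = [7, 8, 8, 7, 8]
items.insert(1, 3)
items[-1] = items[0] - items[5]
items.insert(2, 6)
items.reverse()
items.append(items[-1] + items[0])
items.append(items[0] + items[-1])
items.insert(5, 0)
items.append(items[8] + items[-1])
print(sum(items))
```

insert 3 at 1 → [7, 3, 8, 8, 7, 8]
items[-1] = items[0]-items[5] = 7-8 = -1 → [7, 3, 8, 8, 7, -1]
insert 6 at 2 → [7, 3, 6, 8, 8, 7, -1]
reverse → [-1, 7, 8, 8, 6, 3, 7]
append items[-1]+items[0] = 7+(-1) = 6 → [-1, 7, 8, 8, 6, 3, 7, 6]
append items[0]+items[-1] = (-1)+6 = 5 → [-1, 7, 8, 8, 6, 3, 7, 6, 5]
insert 0 at 5 → [-1, 7, 8, 8, 6, 0, 3, 7, 6, 5]
append items[8]+items[-1] = 6+5 = 11 → [-1, 7, 8, 8, 6, 0, 3, 7, 6, 5, 11]
sum = 60

60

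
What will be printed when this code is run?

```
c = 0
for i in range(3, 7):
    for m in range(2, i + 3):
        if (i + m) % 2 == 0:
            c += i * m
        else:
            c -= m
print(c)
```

i=3,m=2: odd sum, c = 0-2 = -2
i=3,m=3: even sum, c = (-2)+9 = 7
i=3,m=4: odd sum, c = 7-4 = 3
i=3,m=5: even sum, c = 3+15 = 18
i=4,m=2: even sum, c = 18+8 = 26
i=4,m=3: odd sum, c = 26-3 = 23
i=4,m=4: even sum, c = 23+16 = 39
i=4,m=5: odd sum, c = 39-5 = 34
i=4,m=6: even sum, c = 34+24 = 58
i=5,m=2: odd sum, c = 58-2 = 56
i=5,m=3: even sum, c = 56+15 = 71
i=5,m=4: odd sum, c = 71-4 = 67
i=5,m=5: even sum, c = 67+25 = 92
i=5,m=6: odd sum, c = 92-6 = 86
i=5,m=7: even sum, c = 86+35 = 121
i=6,m=2: even sum, c = 121+12 = 133
i=6,m=3: odd sum, c = 133-3 = 130
i=6,m=4: even sum, c = 130+24 = 154
i=6,m=5: odd sum, c = 154-5 = 149
i=6,m=6: even sum, c = 149+36 = 185
i=6,m=7: odd sum, c = 185-7 = 178
i=6,m=8: even sum, c = 178+48 = 226

226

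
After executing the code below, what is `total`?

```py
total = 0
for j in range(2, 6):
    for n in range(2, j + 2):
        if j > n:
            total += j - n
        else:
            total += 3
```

j=2,n=2: not 2>2, total = 0+3 = 3
j=2,n=3: not 2>3, total = 3+3 = 6
j=3,n=2: 3>2, total = 6+1 = 7
j=3,n=3: not 3>3, total = 7+3 = 10
j=3,n=4: not 3>4, total = 10+3 = 13
j=4,n=2: 4>2, total = 13+2 = 15
j=4,n=3: 4>3, total = 15+1 = 16
j=4,n=4: not 4>4, total = 16+3 = 19
j=4,n=5: not 4>5, total = 19+3 = 22
j=5,n=2: 5>2, total = 22+3 = 25
j=5,n=3: 5>3, total = 25+2 = 27
j=5,n=4: 5>4, total = 27+1 = 28
j=5,n=5: not 5>5, total = 28+3 = 31
j=5,n=6: not 5>6, total = 31+3 = 34

34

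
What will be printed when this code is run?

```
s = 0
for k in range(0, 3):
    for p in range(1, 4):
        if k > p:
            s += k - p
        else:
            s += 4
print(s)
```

k=0,p=1: not 0>1, s = 0+4 = 4
k=0,p=2: not 0>2, s = 4+4 = 8
k=0,p=3: not 0>3, s = 8+4 = 12
k=1,p=1: not 1>1, s = 12+4 = 16
k=1,p=2: not 1>2, s = 16+4 = 20
k=1,p=3: not 1>3, s = 20+4 = 24
k=2,p=1: 2>1, s = 24+1 = 25
k=2,p=2: not 2>2, s = 25+4 = 29
k=2,p=3: not 2>3, s = 29+4 = 33

33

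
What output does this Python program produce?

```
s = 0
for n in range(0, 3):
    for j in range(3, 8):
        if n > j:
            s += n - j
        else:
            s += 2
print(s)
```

30

n=0,j=3: not 0>3, s = 0+2 = 2
n=0,j=4: not 0>4, s = 2+2 = 4
n=0,j=5: not 0>5, s = 4+2 = 6
n=0,j=6: not 0>6, s = 6+2 = 8
n=0,j=7: not 0>7, s = 8+2 = 10
n=1,j=3: not 1>3, s = 10+2 = 12
n=1,j=4: not 1>4, s = 12+2 = 14
n=1,j=5: not 1>5, s = 14+2 = 16
n=1,j=6: not 1>6, s = 16+2 = 18
n=1,j=7: not 1>7, s = 18+2 = 20
n=2,j=3: not 2>3, s = 20+2 = 22
n=2,j=4: not 2>4, s = 22+2 = 24
n=2,j=5: not 2>5, s = 24+2 = 26
n=2,j=6: not 2>6, s = 26+2 = 28
n=2,j=7: not 2>7, s = 28+2 = 30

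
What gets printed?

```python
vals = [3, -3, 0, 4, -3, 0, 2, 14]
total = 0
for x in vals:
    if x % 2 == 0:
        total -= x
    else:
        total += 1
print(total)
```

x=3: not even, total = 0+1 = 1
x=-3: not even, total = 1+1 = 2
x=0: even, total = 2-0 = 2
x=4: even, total = 2-4 = -2
x=-3: not even, total = (-2)+1 = -1
x=0: even, total = (-1)-0 = -1
x=2: even, total = (-1)-2 = -3
x=14: even, total = (-3)-14 = -17

-17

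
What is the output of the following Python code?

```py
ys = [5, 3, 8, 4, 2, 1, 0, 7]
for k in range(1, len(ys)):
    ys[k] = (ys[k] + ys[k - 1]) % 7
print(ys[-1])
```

k=1: ys[1] = (3+5)%7 = 1 → [5, 1, 8, 4, 2, 1, 0, 7]
k=2: ys[2] = (8+1)%7 = 2 → [5, 1, 2, 4, 2, 1, 0, 7]
k=3: ys[3] = (4+2)%7 = 6 → [5, 1, 2, 6, 2, 1, 0, 7]
k=4: ys[4] = (2+6)%7 = 1 → [5, 1, 2, 6, 1, 1, 0, 7]
k=5: ys[5] = (1+1)%7 = 2 → [5, 1, 2, 6, 1, 2, 0, 7]
k=6: ys[6] = (0+2)%7 = 2 → [5, 1, 2, 6, 1, 2, 2, 7]
k=7: ys[7] = (7+2)%7 = 2 → [5, 1, 2, 6, 1, 2, 2, 2]

2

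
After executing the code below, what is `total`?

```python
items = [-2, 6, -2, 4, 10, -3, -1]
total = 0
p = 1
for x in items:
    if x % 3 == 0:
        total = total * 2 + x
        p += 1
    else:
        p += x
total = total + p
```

21

x=-2: not %3==0; p=-1
x=6: %3==0, total = 0*2+6 = 6; p=0
x=-2: not %3==0; p=-2
x=4: not %3==0; p=2
x=10: not %3==0; p=12
x=-3: %3==0, total = 6*2+(-3) = 9; p=13
x=-1: not %3==0; p=12
total+p = 9+12 = 21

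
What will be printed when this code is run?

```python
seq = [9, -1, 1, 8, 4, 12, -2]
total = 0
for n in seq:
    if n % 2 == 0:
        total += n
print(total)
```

n=9: not even
n=-1: not even
n=1: not even
n=8: even, total = 0+8 = 8
n=4: even, total = 8+4 = 12
n=12: even, total = 12+12 = 24
n=-2: even, total = 24+(-2) = 22

22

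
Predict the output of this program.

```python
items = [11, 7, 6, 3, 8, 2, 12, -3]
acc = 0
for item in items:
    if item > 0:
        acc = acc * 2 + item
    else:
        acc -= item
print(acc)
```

item=11: >0, acc = 0*2+11 = 11
item=7: >0, acc = 11*2+7 = 29
item=6: >0, acc = 29*2+6 = 64
item=3: >0, acc = 64*2+3 = 131
item=8: >0, acc = 131*2+8 = 270
item=2: >0, acc = 270*2+2 = 542
item=12: >0, acc = 542*2+12 = 1096
item=-3: not >0, acc = 1096-(-3) = 1099

1099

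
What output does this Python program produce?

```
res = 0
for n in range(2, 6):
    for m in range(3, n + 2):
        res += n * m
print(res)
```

165

n=2,m=3: res = 0+6 = 6
n=3,m=3: res = 6+9 = 15
n=3,m=4: res = 15+12 = 27
n=4,m=3: res = 27+12 = 39
n=4,m=4: res = 39+16 = 55
n=4,m=5: res = 55+20 = 75
n=5,m=3: res = 75+15 = 90
n=5,m=4: res = 90+20 = 110
n=5,m=5: res = 110+25 = 135
n=5,m=6: res = 135+30 = 165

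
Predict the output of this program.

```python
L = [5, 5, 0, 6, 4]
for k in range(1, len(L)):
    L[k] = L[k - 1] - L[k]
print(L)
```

k=1: L[1] = 5-5 = 0 → [5, 0, 0, 6, 4]
k=2: L[2] = 0-0 = 0 → [5, 0, 0, 6, 4]
k=3: L[3] = 0-6 = -6 → [5, 0, 0, -6, 4]
k=4: L[4] = (-6)-4 = -10 → [5, 0, 0, -6, -10]

[5, 0, 0, -6, -10]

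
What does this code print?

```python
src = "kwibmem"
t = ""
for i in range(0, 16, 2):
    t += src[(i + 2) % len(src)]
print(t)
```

i=0: add src[2]='i' → 'i'
i=2: add src[4]='m' → 'im'
i=4: add src[6]='m' → 'imm'
i=6: add src[1]='w' → 'immw'
i=8: add src[3]='b' → 'immwb'
i=10: add src[5]='e' → 'immwbe'
i=12: add src[0]='k' → 'immwbek'
i=14: add src[2]='i' → 'immwbeki'

immwbeki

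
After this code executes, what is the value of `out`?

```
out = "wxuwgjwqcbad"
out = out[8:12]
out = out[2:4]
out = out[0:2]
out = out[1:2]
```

slice [8:12] → 'cbad'
slice [2:4] → 'ad'
slice [0:2] → 'ad'
slice [1:2] → 'd'

'd'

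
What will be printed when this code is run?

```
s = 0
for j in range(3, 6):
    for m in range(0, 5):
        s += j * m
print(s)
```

j=3,m=0: s = 0+0 = 0
j=3,m=1: s = 0+3 = 3
j=3,m=2: s = 3+6 = 9
j=3,m=3: s = 9+9 = 18
j=3,m=4: s = 18+12 = 30
j=4,m=0: s = 30+0 = 30
j=4,m=1: s = 30+4 = 34
j=4,m=2: s = 34+8 = 42
j=4,m=3: s = 42+12 = 54
j=4,m=4: s = 54+16 = 70
j=5,m=0: s = 70+0 = 70
j=5,m=1: s = 70+5 = 75
j=5,m=2: s = 75+10 = 85
j=5,m=3: s = 85+15 = 100
j=5,m=4: s = 100+20 = 120

120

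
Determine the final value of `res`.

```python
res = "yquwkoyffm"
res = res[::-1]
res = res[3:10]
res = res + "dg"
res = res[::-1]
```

reverse → 'mffyokwuqy'
slice [3:10] → 'yokwuqy'
+ 'dg' → 'yokwuqydg'
reverse → 'gdyquwkoy'

'gdyquwkoy'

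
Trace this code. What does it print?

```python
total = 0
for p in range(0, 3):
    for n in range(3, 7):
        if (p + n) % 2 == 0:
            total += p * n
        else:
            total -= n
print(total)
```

2

p=0,n=3: odd sum, total = 0-3 = -3
p=0,n=4: even sum, total = (-3)+0 = -3
p=0,n=5: odd sum, total = (-3)-5 = -8
p=0,n=6: even sum, total = (-8)+0 = -8
p=1,n=3: even sum, total = (-8)+3 = -5
p=1,n=4: odd sum, total = (-5)-4 = -9
p=1,n=5: even sum, total = (-9)+5 = -4
p=1,n=6: odd sum, total = (-4)-6 = -10
p=2,n=3: odd sum, total = (-10)-3 = -13
p=2,n=4: even sum, total = (-13)+8 = -5
p=2,n=5: odd sum, total = (-5)-5 = -10
p=2,n=6: even sum, total = (-10)+12 = 2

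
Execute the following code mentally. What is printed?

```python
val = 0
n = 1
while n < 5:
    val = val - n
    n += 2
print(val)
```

-4

n=1: val = 0-1 = -1
n=3: val = (-1)-3 = -4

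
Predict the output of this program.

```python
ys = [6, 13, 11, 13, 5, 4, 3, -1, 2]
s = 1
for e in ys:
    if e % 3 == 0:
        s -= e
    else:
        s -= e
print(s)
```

-55

e=6: %3==0, s = 1-6 = -5
e=13: not %3==0, s = (-5)-13 = -18
e=11: not %3==0, s = (-18)-11 = -29
e=13: not %3==0, s = (-29)-13 = -42
e=5: not %3==0, s = (-42)-5 = -47
e=4: not %3==0, s = (-47)-4 = -51
e=3: %3==0, s = (-51)-3 = -54
e=-1: not %3==0, s = (-54)-(-1) = -53
e=2: not %3==0, s = (-53)-2 = -55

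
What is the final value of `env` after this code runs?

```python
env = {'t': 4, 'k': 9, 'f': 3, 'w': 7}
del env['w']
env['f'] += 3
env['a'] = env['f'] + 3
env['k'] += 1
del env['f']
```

del 'w' → {'t': 4, 'k': 9, 'f': 3}
env['f'] = 3+3 = 6 → {'t': 4, 'k': 9, 'f': 6}
env['a'] = env['f']+3 = 9 → {'t': 4, 'k': 9, 'f': 6, 'a': 9}
env['k'] = 9+1 = 10 → {'t': 4, 'k': 10, 'f': 6, 'a': 9}
del 'f' → {'t': 4, 'k': 10, 'a': 9}

{'t': 4, 'k': 10, 'a': 9}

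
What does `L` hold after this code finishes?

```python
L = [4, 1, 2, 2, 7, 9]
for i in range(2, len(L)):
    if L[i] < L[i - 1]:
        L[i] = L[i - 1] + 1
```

i=2: 2>=1, unchanged → [4, 1, 2, 2, 7, 9]
i=3: 2>=2, unchanged → [4, 1, 2, 2, 7, 9]
i=4: 7>=2, unchanged → [4, 1, 2, 2, 7, 9]
i=5: 9>=7, unchanged → [4, 1, 2, 2, 7, 9]

[4, 1, 2, 2, 7, 9]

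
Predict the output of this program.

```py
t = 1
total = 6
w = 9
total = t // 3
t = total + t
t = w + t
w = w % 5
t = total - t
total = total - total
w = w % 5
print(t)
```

total = 1//3 = 0
t = 0+1 = 1
t = 9+1 = 10
w = 9%5 = 4
t = 0-10 = -10
total = 0-0 = 0
w = 4%5 = 4

-10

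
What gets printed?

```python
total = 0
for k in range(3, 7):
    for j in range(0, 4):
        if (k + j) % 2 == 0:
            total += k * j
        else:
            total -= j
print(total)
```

40

k=3,j=0: odd sum, total = 0-0 = 0
k=3,j=1: even sum, total = 0+3 = 3
k=3,j=2: odd sum, total = 3-2 = 1
k=3,j=3: even sum, total = 1+9 = 10
k=4,j=0: even sum, total = 10+0 = 10
k=4,j=1: odd sum, total = 10-1 = 9
k=4,j=2: even sum, total = 9+8 = 17
k=4,j=3: odd sum, total = 17-3 = 14
k=5,j=0: odd sum, total = 14-0 = 14
k=5,j=1: even sum, total = 14+5 = 19
k=5,j=2: odd sum, total = 19-2 = 17
k=5,j=3: even sum, total = 17+15 = 32
k=6,j=0: even sum, total = 32+0 = 32
k=6,j=1: odd sum, total = 32-1 = 31
k=6,j=2: even sum, total = 31+12 = 43
k=6,j=3: odd sum, total = 43-3 = 40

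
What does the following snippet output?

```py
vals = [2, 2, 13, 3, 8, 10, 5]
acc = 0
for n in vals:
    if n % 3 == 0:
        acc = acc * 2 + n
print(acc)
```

n=2: not %3==0
n=2: not %3==0
n=13: not %3==0
n=3: %3==0, acc = 0*2+3 = 3
n=8: not %3==0
n=10: not %3==0
n=5: not %3==0

3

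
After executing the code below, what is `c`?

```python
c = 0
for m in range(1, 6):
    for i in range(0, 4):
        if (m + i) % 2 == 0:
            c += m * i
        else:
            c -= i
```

m=1,i=0: odd sum, c = 0-0 = 0
m=1,i=1: even sum, c = 0+1 = 1
m=1,i=2: odd sum, c = 1-2 = -1
m=1,i=3: even sum, c = (-1)+3 = 2
m=2,i=0: even sum, c = 2+0 = 2
m=2,i=1: odd sum, c = 2-1 = 1
m=2,i=2: even sum, c = 1+4 = 5
m=2,i=3: odd sum, c = 5-3 = 2
m=3,i=0: odd sum, c = 2-0 = 2
m=3,i=1: even sum, c = 2+3 = 5
m=3,i=2: odd sum, c = 5-2 = 3
m=3,i=3: even sum, c = 3+9 = 12
m=4,i=0: even sum, c = 12+0 = 12
m=4,i=1: odd sum, c = 12-1 = 11
m=4,i=2: even sum, c = 11+8 = 19
m=4,i=3: odd sum, c = 19-3 = 16
m=5,i=0: odd sum, c = 16-0 = 16
m=5,i=1: even sum, c = 16+5 = 21
m=5,i=2: odd sum, c = 21-2 = 19
m=5,i=3: even sum, c = 19+15 = 34

34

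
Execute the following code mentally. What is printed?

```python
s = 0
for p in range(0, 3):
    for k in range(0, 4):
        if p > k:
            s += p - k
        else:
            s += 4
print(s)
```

40

p=0,k=0: not 0>0, s = 0+4 = 4
p=0,k=1: not 0>1, s = 4+4 = 8
p=0,k=2: not 0>2, s = 8+4 = 12
p=0,k=3: not 0>3, s = 12+4 = 16
p=1,k=0: 1>0, s = 16+1 = 17
p=1,k=1: not 1>1, s = 17+4 = 21
p=1,k=2: not 1>2, s = 21+4 = 25
p=1,k=3: not 1>3, s = 25+4 = 29
p=2,k=0: 2>0, s = 29+2 = 31
p=2,k=1: 2>1, s = 31+1 = 32
p=2,k=2: not 2>2, s = 32+4 = 36
p=2,k=3: not 2>3, s = 36+4 = 40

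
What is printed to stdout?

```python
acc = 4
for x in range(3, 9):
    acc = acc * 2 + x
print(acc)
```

x=3: acc = 4*2+3 = 11
x=4: acc = 11*2+4 = 26
x=5: acc = 26*2+5 = 57
x=6: acc = 57*2+6 = 120
x=7: acc = 120*2+7 = 247
x=8: acc = 247*2+8 = 502

502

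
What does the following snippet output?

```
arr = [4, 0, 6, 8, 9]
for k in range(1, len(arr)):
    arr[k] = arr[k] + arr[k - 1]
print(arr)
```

k=1: arr[1] = 0+4 = 4 → [4, 4, 6, 8, 9]
k=2: arr[2] = 6+4 = 10 → [4, 4, 10, 8, 9]
k=3: arr[3] = 8+10 = 18 → [4, 4, 10, 18, 9]
k=4: arr[4] = 9+18 = 27 → [4, 4, 10, 18, 27]

[4, 4, 10, 18, 27]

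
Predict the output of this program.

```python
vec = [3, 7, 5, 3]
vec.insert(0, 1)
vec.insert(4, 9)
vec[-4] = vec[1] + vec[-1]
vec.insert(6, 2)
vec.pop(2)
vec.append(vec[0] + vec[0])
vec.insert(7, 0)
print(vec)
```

insert 1 at 0 → [1, 3, 7, 5, 3]
insert 9 at 4 → [1, 3, 7, 5, 9, 3]
vec[-4] = vec[1]+vec[-1] = 3+3 = 6 → [1, 3, 6, 5, 9, 3]
insert 2 at 6 → [1, 3, 6, 5, 9, 3, 2]
pop(2) removes 6 → [1, 3, 5, 9, 3, 2]
append vec[0]+vec[0] = 1+1 = 2 → [1, 3, 5, 9, 3, 2, 2]
insert 0 at 7 → [1, 3, 5, 9, 3, 2, 2, 0]

[1, 3, 5, 9, 3, 2, 2, 0]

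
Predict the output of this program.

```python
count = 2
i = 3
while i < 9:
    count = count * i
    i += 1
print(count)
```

i=3: count = 2*3 = 6
i=4: count = 6*4 = 24
i=5: count = 24*5 = 120
i=6: count = 120*6 = 720
i=7: count = 720*7 = 5040
i=8: count = 5040*8 = 40320

40320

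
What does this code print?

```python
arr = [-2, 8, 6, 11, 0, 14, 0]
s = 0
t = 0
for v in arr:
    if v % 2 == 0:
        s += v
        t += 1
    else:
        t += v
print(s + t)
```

v=-2: even, s = 0+(-2) = -2; t=1
v=8: even, s = (-2)+8 = 6; t=2
v=6: even, s = 6+6 = 12; t=3
v=11: not even; t=14
v=0: even, s = 12+0 = 12; t=15
v=14: even, s = 12+14 = 26; t=16
v=0: even, s = 26+0 = 26; t=17
s+t = 26+17 = 43

43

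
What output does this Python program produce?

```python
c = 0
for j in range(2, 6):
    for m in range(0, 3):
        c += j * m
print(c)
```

42

j=2,m=0: c = 0+0 = 0
j=2,m=1: c = 0+2 = 2
j=2,m=2: c = 2+4 = 6
j=3,m=0: c = 6+0 = 6
j=3,m=1: c = 6+3 = 9
j=3,m=2: c = 9+6 = 15
j=4,m=0: c = 15+0 = 15
j=4,m=1: c = 15+4 = 19
j=4,m=2: c = 19+8 = 27
j=5,m=0: c = 27+0 = 27
j=5,m=1: c = 27+5 = 32
j=5,m=2: c = 32+10 = 42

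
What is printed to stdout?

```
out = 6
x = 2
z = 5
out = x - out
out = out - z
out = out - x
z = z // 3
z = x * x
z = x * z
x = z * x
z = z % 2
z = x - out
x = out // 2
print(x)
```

out = 2-6 = -4
out = (-4)-5 = -9
out = (-9)-2 = -11
z = 5//3 = 1
z = 2*2 = 4
z = 2*4 = 8
x = 8*2 = 16
z = 8%2 = 0
z = 16-(-11) = 27
x = (-11)//2 = -6

-6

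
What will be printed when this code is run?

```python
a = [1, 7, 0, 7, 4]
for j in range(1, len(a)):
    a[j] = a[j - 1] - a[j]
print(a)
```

[1, -6, -6, -13, -17]

j=1: a[1] = 1-7 = -6 → [1, -6, 0, 7, 4]
j=2: a[2] = (-6)-0 = -6 → [1, -6, -6, 7, 4]
j=3: a[3] = (-6)-7 = -13 → [1, -6, -6, -13, 4]
j=4: a[4] = (-13)-4 = -17 → [1, -6, -6, -13, -17]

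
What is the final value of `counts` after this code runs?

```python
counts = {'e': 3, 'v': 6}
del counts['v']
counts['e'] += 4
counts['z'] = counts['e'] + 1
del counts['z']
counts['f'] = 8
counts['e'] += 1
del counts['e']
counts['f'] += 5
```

{'f': 13}

del 'v' → {'e': 3}
counts['e'] = 3+4 = 7 → {'e': 7}
counts['z'] = counts['e']+1 = 8 → {'e': 7, 'z': 8}
del 'z' → {'e': 7}
counts['f'] = 8 → {'e': 7, 'f': 8}
counts['e'] = 7+1 = 8 → {'e': 8, 'f': 8}
del 'e' → {'f': 8}
counts['f'] = 8+5 = 13 → {'f': 13}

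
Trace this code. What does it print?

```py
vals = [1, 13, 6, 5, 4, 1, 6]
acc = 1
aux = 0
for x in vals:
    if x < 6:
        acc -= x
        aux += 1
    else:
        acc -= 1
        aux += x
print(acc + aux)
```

x=1: <6, acc = 1-1 = 0; aux=1
x=13: not <6, acc = 0-1 = -1; aux=14
x=6: not <6, acc = (-1)-1 = -2; aux=20
x=5: <6, acc = (-2)-5 = -7; aux=21
x=4: <6, acc = (-7)-4 = -11; aux=22
x=1: <6, acc = (-11)-1 = -12; aux=23
x=6: not <6, acc = (-12)-1 = -13; aux=29
acc+aux = (-13)+29 = 16

16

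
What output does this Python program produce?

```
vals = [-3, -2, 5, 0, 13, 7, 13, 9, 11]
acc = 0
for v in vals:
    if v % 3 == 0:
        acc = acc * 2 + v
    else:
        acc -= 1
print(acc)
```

v=-3: %3==0, acc = 0*2+(-3) = -3
v=-2: not %3==0, acc = (-3)-1 = -4
v=5: not %3==0, acc = (-4)-1 = -5
v=0: %3==0, acc = (-5)*2+0 = -10
v=13: not %3==0, acc = (-10)-1 = -11
v=7: not %3==0, acc = (-11)-1 = -12
v=13: not %3==0, acc = (-12)-1 = -13
v=9: %3==0, acc = (-13)*2+9 = -17
v=11: not %3==0, acc = (-17)-1 = -18

-18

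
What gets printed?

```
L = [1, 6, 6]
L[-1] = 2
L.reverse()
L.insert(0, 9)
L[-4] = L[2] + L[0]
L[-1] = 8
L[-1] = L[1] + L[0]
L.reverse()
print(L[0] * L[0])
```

289

L[-1] = 2 → [1, 6, 2]
reverse → [2, 6, 1]
insert 9 at 0 → [9, 2, 6, 1]
L[-4] = L[2]+L[0] = 6+9 = 15 → [15, 2, 6, 1]
L[-1] = 8 → [15, 2, 6, 8]
L[-1] = L[1]+L[0] = 2+15 = 17 → [15, 2, 6, 17]
reverse → [17, 6, 2, 15]
L[0]*L[0] = 17*17 = 289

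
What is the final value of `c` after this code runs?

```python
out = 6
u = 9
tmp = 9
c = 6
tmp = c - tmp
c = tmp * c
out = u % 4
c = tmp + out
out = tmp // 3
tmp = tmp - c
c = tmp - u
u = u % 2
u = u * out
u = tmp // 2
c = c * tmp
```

tmp = 6-9 = -3
c = (-3)*6 = -18
out = 9%4 = 1
c = (-3)+1 = -2
out = (-3)//3 = -1
tmp = (-3)-(-2) = -1
c = (-1)-9 = -10
u = 9%2 = 1
u = 1*(-1) = -1
u = (-1)//2 = -1
c = (-10)*(-1) = 10

10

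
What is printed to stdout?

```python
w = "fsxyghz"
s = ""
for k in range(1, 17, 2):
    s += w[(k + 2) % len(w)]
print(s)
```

k=1: add w[3]='y' → 'y'
k=3: add w[5]='h' → 'yh'
k=5: add w[0]='f' → 'yhf'
k=7: add w[2]='x' → 'yhfx'
k=9: add w[4]='g' → 'yhfxg'
k=11: add w[6]='z' → 'yhfxgz'
k=13: add w[1]='s' → 'yhfxgzs'
k=15: add w[3]='y' → 'yhfxgzsy'

yhfxgzsy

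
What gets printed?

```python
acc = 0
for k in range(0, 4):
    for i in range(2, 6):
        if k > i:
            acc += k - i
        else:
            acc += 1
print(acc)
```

k=0,i=2: not 0>2, acc = 0+1 = 1
k=0,i=3: not 0>3, acc = 1+1 = 2
k=0,i=4: not 0>4, acc = 2+1 = 3
k=0,i=5: not 0>5, acc = 3+1 = 4
k=1,i=2: not 1>2, acc = 4+1 = 5
k=1,i=3: not 1>3, acc = 5+1 = 6
k=1,i=4: not 1>4, acc = 6+1 = 7
k=1,i=5: not 1>5, acc = 7+1 = 8
k=2,i=2: not 2>2, acc = 8+1 = 9
k=2,i=3: not 2>3, acc = 9+1 = 10
k=2,i=4: not 2>4, acc = 10+1 = 11
k=2,i=5: not 2>5, acc = 11+1 = 12
k=3,i=2: 3>2, acc = 12+1 = 13
k=3,i=3: not 3>3, acc = 13+1 = 14
k=3,i=4: not 3>4, acc = 14+1 = 15
k=3,i=5: not 3>5, acc = 15+1 = 16

16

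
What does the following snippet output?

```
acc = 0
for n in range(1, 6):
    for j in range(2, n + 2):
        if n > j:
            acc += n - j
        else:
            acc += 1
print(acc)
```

n=1,j=2: not 1>2, acc = 0+1 = 1
n=2,j=2: not 2>2, acc = 1+1 = 2
n=2,j=3: not 2>3, acc = 2+1 = 3
n=3,j=2: 3>2, acc = 3+1 = 4
n=3,j=3: not 3>3, acc = 4+1 = 5
n=3,j=4: not 3>4, acc = 5+1 = 6
n=4,j=2: 4>2, acc = 6+2 = 8
n=4,j=3: 4>3, acc = 8+1 = 9
n=4,j=4: not 4>4, acc = 9+1 = 10
n=4,j=5: not 4>5, acc = 10+1 = 11
n=5,j=2: 5>2, acc = 11+3 = 14
n=5,j=3: 5>3, acc = 14+2 = 16
n=5,j=4: 5>4, acc = 16+1 = 17
n=5,j=5: not 5>5, acc = 17+1 = 18
n=5,j=6: not 5>6, acc = 18+1 = 19

19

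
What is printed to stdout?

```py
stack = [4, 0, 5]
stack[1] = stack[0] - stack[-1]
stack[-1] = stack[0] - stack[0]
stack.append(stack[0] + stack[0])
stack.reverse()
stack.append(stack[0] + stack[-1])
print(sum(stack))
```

23

stack[1] = stack[0]-stack[-1] = 4-5 = -1 → [4, -1, 5]
stack[-1] = stack[0]-stack[0] = 4-4 = 0 → [4, -1, 0]
append stack[0]+stack[0] = 4+4 = 8 → [4, -1, 0, 8]
reverse → [8, 0, -1, 4]
append stack[0]+stack[-1] = 8+4 = 12 → [8, 0, -1, 4, 12]
sum = 23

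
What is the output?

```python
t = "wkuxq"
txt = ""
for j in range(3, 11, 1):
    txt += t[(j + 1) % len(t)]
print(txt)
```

j=3: add t[4]='q' → 'q'
j=4: add t[0]='w' → 'qw'
j=5: add t[1]='k' → 'qwk'
j=6: add t[2]='u' → 'qwku'
j=7: add t[3]='x' → 'qwkux'
j=8: add t[4]='q' → 'qwkuxq'
j=9: add t[0]='w' → 'qwkuxqw'
j=10: add t[1]='k' → 'qwkuxqwk'

qwkuxqwk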